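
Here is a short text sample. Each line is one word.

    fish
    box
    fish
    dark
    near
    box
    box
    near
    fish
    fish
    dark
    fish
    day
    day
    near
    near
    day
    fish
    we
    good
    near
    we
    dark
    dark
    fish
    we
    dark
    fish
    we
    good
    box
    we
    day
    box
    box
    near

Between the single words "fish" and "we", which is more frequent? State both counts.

"fish" (8 vs 5)

"fish": 8 occurrences
"we": 5 occurrences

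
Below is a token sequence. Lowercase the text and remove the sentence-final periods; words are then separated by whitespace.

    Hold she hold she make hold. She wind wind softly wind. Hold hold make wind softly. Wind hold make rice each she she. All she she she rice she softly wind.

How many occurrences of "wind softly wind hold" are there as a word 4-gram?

Scanning the 28 overlapping 4-gram windows for "wind softly wind hold":
  position 9–12: wind softly wind hold
  position 15–18: wind softly wind hold

2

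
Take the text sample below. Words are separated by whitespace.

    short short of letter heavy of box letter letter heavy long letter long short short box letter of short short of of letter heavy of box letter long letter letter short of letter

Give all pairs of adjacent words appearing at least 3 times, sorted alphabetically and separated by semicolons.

box letter; letter heavy; of letter; short of; short short

Bigram counts meeting the condition (at least 3 times):
  box letter: 3
  letter heavy: 3
  of letter: 3
  short of: 3
  short short: 3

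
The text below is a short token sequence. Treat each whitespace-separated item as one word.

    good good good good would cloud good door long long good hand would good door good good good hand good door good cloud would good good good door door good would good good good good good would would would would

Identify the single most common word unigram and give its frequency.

Unigram frequencies (highest first):
  good: 21
  would: 8
  door: 5
  cloud: 2
  long: 2
  hand: 2

"good", 21 times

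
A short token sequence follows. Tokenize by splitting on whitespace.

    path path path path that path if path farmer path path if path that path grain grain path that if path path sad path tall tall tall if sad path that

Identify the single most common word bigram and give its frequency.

"path path", 5 times

Bigram frequencies (highest first):
  path path: 5
  path that: 4
  if path: 3
  that path: 2
  path if: 2
  sad path: 2
  … (11 more, each ≤ 2)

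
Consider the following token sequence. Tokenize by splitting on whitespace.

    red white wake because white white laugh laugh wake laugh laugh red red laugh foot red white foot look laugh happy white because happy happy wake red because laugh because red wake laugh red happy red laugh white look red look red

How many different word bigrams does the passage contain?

35

42 tokens → 41 bigram windows in total.
Repeated bigrams (each contributes count−1 duplicates):
  laugh laugh: 2
  laugh red: 2
  look red: 2
  red laugh: 2
  red white: 2
  wake laugh: 2
6 duplicate windows → 41 − 6 = 35 distinct.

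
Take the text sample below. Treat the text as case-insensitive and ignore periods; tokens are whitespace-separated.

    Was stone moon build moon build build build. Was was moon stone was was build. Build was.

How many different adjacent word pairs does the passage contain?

11

17 tokens → 16 bigram windows in total.
Repeated bigrams (each contributes count−1 duplicates):
  build build: 3
  build was: 2
  moon build: 2
  was was: 2
5 duplicate windows → 16 − 5 = 11 distinct.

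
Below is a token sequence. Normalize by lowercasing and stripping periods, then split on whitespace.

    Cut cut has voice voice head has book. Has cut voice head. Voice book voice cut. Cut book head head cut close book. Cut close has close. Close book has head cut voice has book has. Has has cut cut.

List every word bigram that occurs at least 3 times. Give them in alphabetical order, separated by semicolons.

book has; cut cut

Bigram counts meeting the condition (at least 3 times):
  book has: 3
  cut cut: 3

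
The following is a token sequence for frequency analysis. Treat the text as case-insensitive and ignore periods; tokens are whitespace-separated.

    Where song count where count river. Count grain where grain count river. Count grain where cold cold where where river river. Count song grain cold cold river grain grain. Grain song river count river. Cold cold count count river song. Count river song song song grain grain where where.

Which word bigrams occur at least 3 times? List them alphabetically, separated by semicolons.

cold cold; count river; grain grain; grain where; river count

Bigram counts meeting the condition (at least 3 times):
  cold cold: 3
  count river: 5
  grain grain: 3
  grain where: 3
  river count: 4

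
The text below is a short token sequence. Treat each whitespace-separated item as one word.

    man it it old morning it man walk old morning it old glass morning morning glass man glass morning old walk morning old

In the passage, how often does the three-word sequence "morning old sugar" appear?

Scanning the 21 overlapping trigram windows for "morning old sugar":
  (none found)

0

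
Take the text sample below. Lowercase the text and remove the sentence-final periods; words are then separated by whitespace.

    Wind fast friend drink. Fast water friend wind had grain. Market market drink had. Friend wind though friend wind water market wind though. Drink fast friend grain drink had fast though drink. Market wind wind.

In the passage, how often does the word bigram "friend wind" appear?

3

Scanning the 34 overlapping bigram windows for "friend wind":
  position 7–8: friend wind
  position 15–16: friend wind
  position 18–19: friend wind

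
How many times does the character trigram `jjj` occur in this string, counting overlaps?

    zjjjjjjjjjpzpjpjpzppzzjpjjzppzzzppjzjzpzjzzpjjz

Sliding a length-3 window over the 47 characters (45 positions):
  position 2–4: jjj
  position 3–5: jjj
  position 4–6: jjj
  position 5–7: jjj
  position 6–8: jjj
  position 7–9: jjj
  position 8–10: jjj

7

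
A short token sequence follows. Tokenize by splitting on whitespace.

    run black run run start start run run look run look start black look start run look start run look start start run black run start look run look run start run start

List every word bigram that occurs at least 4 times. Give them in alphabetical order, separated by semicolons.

look start; run look; run start; start run

Bigram counts meeting the condition (at least 4 times):
  look start: 4
  run look: 5
  run start: 4
  start run: 5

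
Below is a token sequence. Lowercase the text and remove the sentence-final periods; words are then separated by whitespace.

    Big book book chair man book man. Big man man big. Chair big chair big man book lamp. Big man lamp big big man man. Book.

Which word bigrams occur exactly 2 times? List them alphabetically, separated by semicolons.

Bigram counts meeting the condition (exactly 2 times):
  big chair: 2
  chair big: 2
  lamp big: 2
  man big: 2
  man man: 2

big chair; chair big; lamp big; man big; man man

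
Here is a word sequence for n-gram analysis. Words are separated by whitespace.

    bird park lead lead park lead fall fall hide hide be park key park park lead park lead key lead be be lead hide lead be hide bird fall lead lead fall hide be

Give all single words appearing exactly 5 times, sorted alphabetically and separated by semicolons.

Unigram counts meeting the condition (exactly 5 times):
  be: 5
  hide: 5

be; hide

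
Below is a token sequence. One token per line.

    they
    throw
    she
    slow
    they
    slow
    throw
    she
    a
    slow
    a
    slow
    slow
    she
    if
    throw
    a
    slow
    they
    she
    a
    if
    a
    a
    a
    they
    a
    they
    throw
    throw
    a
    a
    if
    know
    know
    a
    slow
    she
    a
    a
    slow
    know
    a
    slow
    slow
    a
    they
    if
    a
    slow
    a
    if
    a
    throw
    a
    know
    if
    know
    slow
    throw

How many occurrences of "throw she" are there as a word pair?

Scanning the 59 overlapping bigram windows for "throw she":
  position 2–3: throw she
  position 7–8: throw she

2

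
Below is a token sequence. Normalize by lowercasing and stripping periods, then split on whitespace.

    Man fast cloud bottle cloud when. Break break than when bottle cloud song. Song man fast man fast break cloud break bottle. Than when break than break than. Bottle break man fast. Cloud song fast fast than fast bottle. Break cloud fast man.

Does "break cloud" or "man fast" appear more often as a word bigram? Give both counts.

"break cloud": 2 occurrences
"man fast": 4 occurrences

"man fast" (4 vs 2)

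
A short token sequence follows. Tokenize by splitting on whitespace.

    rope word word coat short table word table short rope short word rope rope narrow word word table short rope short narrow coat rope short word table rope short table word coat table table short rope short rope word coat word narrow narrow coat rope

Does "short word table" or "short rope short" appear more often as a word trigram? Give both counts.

"short word table": 1 occurrence
"short rope short": 3 occurrences

"short rope short" (3 vs 1)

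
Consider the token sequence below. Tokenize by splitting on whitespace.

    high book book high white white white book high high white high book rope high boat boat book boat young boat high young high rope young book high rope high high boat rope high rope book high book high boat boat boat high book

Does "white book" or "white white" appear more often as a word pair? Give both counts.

"white book": 1 occurrence
"white white": 2 occurrences

"white white" (2 vs 1)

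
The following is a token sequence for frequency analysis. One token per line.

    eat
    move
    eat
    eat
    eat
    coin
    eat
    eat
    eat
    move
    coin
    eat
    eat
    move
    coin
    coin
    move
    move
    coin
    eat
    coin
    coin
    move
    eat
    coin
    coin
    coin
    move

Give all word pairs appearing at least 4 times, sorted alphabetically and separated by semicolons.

coin coin; eat eat

Bigram counts meeting the condition (at least 4 times):
  coin coin: 4
  eat eat: 5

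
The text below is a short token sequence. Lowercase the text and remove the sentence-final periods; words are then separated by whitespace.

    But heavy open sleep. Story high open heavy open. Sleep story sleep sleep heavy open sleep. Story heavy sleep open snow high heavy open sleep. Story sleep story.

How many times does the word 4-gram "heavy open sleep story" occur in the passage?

Scanning the 25 overlapping 4-gram windows for "heavy open sleep story":
  position 2–5: heavy open sleep story
  position 8–11: heavy open sleep story
  position 14–17: heavy open sleep story
  position 23–26: heavy open sleep story

4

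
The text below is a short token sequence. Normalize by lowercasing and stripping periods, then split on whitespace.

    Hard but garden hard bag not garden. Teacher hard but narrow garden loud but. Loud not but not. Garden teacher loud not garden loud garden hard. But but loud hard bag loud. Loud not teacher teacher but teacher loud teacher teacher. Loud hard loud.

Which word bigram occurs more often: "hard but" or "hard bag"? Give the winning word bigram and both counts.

"hard but" (3 vs 2)

"hard but": 3 occurrences
"hard bag": 2 occurrences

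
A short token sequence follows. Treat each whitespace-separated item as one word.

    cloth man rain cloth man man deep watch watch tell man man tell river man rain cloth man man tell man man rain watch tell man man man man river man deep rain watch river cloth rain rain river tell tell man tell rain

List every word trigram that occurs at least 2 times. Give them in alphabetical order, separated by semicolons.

Trigram counts meeting the condition (at least 2 times):
  cloth man man: 2
  man man man: 2
  man man tell: 2
  man rain cloth: 2
  rain cloth man: 2
  tell man man: 3
  watch tell man: 2

cloth man man; man man man; man man tell; man rain cloth; rain cloth man; tell man man; watch tell man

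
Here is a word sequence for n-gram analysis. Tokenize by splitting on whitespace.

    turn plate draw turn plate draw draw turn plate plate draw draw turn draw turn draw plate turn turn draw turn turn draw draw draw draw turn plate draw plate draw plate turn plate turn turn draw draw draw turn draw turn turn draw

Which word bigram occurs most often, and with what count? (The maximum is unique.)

"draw turn", 8 times

Bigram frequencies (highest first):
  draw turn: 8
  draw draw: 7
  turn draw: 7
  turn plate: 5
  plate draw: 5
  turn turn: 4
  … (3 more, each ≤ 3)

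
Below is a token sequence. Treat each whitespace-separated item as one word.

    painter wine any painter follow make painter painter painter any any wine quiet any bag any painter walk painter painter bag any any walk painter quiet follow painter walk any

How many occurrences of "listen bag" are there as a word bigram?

0

Scanning the 29 overlapping bigram windows for "listen bag":
  (none found)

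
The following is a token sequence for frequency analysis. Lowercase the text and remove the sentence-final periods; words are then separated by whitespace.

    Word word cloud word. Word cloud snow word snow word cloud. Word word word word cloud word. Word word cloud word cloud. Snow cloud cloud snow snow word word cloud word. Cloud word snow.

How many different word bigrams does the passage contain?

34 tokens → 33 bigram windows in total.
Repeated bigrams (each contributes count−1 duplicates):
  word cloud: 8
  word word: 8
  cloud word: 6
  cloud snow: 3
  snow word: 3
  word snow: 2
24 duplicate windows → 33 − 24 = 9 distinct.

9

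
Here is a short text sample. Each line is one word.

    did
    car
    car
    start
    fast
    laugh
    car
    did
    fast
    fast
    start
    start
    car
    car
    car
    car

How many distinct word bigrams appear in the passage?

16 tokens → 15 bigram windows in total.
Repeated bigrams (each contributes count−1 duplicates):
  car car: 4
3 duplicate windows → 15 − 3 = 12 distinct.

12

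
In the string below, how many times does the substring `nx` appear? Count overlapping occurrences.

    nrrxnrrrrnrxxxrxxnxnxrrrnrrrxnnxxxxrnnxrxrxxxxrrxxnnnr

4

Sliding a length-2 window over the 54 characters (53 positions):
  position 18–19: nx
  position 20–21: nx
  position 31–32: nx
  position 38–39: nx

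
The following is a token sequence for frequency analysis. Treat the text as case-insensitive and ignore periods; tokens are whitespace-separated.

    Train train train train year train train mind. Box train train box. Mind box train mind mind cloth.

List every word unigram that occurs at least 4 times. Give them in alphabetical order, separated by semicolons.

mind; train

Unigram counts meeting the condition (at least 4 times):
  mind: 4
  train: 9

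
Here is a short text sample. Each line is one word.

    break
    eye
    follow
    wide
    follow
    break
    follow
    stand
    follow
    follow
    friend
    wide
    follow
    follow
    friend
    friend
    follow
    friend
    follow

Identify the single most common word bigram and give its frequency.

Bigram frequencies (highest first):
  follow friend: 3
  wide follow: 2
  follow follow: 2
  friend follow: 2
  break eye: 1
  eye follow: 1
  … (7 more, each ≤ 1)

"follow friend", 3 times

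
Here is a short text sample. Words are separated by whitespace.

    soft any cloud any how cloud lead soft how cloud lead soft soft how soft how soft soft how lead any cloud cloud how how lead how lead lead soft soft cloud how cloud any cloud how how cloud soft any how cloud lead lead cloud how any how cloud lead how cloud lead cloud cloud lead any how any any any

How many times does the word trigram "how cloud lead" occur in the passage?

Scanning the 60 overlapping trigram windows for "how cloud lead":
  position 5–7: how cloud lead
  position 9–11: how cloud lead
  position 42–44: how cloud lead
  position 49–51: how cloud lead
  position 52–54: how cloud lead

5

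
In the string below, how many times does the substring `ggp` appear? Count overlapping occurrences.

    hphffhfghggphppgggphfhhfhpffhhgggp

3

Sliding a length-3 window over the 34 characters (32 positions):
  position 10–12: ggp
  position 17–19: ggp
  position 32–34: ggp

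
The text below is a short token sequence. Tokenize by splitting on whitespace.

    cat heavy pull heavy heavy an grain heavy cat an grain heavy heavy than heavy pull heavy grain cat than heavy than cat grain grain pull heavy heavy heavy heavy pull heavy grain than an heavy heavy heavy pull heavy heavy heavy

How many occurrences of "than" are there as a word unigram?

4

Scanning the 42 tokens for "than":
  position 14: than
  position 20: than
  position 22: than
  position 34: than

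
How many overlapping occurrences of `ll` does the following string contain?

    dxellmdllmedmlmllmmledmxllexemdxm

Sliding a length-2 window over the 33 characters (32 positions):
  position 4–5: ll
  position 8–9: ll
  position 16–17: ll
  position 25–26: ll

4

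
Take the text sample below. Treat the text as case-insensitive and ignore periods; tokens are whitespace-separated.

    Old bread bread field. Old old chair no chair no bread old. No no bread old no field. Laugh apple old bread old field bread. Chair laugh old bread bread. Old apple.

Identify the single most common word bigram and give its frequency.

Bigram frequencies (highest first):
  bread old: 4
  old bread: 3
  bread bread: 2
  chair no: 2
  no bread: 2
  old no: 2
  … (16 more, each ≤ 1)

"bread old", 4 times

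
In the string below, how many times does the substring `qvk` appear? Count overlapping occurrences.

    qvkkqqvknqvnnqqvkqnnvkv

Sliding a length-3 window over the 23 characters (21 positions):
  position 1–3: qvk
  position 6–8: qvk
  position 15–17: qvk

3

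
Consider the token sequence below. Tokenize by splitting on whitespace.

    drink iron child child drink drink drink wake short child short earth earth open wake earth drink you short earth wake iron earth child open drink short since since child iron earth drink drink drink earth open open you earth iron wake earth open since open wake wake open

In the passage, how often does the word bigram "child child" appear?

Scanning the 48 overlapping bigram windows for "child child":
  position 3–4: child child

1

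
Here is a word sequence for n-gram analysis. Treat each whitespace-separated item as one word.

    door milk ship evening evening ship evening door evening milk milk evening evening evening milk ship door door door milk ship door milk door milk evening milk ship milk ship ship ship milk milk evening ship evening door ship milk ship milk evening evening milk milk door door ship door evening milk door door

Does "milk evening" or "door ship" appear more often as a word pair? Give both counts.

"milk evening" (4 vs 2)

"milk evening": 4 occurrences
"door ship": 2 occurrences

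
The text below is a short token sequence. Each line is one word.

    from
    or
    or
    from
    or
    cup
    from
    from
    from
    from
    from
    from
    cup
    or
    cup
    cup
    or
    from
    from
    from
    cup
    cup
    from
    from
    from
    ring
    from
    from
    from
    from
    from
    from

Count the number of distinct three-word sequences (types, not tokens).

19

32 tokens → 30 trigram windows in total.
Repeated trigrams (each contributes count−1 duplicates):
  from from from: 10
  cup from from: 2
  from from cup: 2
11 duplicate windows → 30 − 11 = 19 distinct.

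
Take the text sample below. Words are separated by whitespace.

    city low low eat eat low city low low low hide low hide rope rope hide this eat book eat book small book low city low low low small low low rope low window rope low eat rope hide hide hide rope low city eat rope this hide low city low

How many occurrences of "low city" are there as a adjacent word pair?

Scanning the 50 overlapping bigram windows for "low city":
  position 6–7: low city
  position 24–25: low city
  position 43–44: low city
  position 49–50: low city

4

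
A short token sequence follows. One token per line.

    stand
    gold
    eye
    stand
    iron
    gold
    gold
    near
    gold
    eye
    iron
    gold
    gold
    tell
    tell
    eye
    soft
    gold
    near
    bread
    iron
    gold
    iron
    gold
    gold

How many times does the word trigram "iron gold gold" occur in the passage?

Scanning the 23 overlapping trigram windows for "iron gold gold":
  position 5–7: iron gold gold
  position 11–13: iron gold gold
  position 23–25: iron gold gold

3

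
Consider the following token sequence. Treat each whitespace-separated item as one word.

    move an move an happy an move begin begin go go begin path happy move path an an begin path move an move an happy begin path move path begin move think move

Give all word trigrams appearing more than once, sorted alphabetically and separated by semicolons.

an move an; begin path move; move an happy; move an move

Trigram counts meeting the condition (more than once):
  an move an: 2
  begin path move: 2
  move an happy: 2
  move an move: 2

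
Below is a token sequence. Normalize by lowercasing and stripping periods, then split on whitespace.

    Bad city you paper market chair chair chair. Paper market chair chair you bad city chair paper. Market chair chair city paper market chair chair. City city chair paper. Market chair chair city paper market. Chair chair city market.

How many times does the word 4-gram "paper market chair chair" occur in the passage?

6

Scanning the 36 overlapping 4-gram windows for "paper market chair chair":
  position 4–7: paper market chair chair
  position 9–12: paper market chair chair
  position 17–20: paper market chair chair
  position 22–25: paper market chair chair
  position 29–32: paper market chair chair
  position 34–37: paper market chair chair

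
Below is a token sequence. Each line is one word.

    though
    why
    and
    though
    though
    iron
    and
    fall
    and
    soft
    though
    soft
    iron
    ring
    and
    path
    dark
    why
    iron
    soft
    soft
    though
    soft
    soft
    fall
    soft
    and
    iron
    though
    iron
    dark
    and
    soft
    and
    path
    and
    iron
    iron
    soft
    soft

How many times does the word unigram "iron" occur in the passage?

7

Scanning the 40 tokens for "iron":
  position 6: iron
  position 13: iron
  position 19: iron
  position 28: iron
  position 30: iron
  position 37: iron
  position 38: iron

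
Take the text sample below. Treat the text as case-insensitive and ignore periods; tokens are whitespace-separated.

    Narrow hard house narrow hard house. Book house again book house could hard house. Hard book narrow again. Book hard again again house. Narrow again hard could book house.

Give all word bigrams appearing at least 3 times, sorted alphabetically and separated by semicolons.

book house; hard house

Bigram counts meeting the condition (at least 3 times):
  book house: 3
  hard house: 3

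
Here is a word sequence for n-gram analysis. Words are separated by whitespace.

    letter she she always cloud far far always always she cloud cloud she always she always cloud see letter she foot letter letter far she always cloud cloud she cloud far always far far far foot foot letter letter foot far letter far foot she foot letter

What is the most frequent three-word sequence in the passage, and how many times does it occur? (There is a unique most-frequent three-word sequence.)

"she always cloud", 3 times

Trigram frequencies (highest first):
  she always cloud: 3
  cloud cloud she: 2
  she foot letter: 2
  foot letter letter: 2
  letter she she: 1
  she she always: 1
  … (34 more, each ≤ 1)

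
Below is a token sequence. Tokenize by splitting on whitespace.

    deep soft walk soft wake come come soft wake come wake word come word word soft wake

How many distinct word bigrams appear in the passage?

13

17 tokens → 16 bigram windows in total.
Repeated bigrams (each contributes count−1 duplicates):
  soft wake: 3
  wake come: 2
3 duplicate windows → 16 − 3 = 13 distinct.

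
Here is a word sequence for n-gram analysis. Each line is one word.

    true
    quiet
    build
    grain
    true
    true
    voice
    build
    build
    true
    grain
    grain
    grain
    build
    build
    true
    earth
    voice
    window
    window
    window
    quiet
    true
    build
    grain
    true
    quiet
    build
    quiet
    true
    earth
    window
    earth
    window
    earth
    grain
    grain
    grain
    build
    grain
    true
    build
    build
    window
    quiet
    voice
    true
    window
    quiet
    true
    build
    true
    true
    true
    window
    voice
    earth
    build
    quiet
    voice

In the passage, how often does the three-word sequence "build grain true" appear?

3

Scanning the 58 overlapping trigram windows for "build grain true":
  position 3–5: build grain true
  position 24–26: build grain true
  position 39–41: build grain true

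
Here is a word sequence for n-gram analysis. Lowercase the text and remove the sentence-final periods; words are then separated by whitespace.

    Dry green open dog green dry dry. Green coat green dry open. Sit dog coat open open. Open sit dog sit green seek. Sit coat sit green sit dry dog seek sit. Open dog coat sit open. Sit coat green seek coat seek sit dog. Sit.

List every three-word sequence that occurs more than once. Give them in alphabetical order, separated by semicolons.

open sit dog; sit dog sit

Trigram counts meeting the condition (more than once):
  open sit dog: 2
  sit dog sit: 2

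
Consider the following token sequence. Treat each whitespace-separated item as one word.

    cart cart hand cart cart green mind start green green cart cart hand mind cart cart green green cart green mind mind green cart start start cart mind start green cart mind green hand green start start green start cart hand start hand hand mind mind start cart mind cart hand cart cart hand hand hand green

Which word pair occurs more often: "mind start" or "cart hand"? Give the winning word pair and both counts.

"mind start": 3 occurrences
"cart hand": 5 occurrences

"cart hand" (5 vs 3)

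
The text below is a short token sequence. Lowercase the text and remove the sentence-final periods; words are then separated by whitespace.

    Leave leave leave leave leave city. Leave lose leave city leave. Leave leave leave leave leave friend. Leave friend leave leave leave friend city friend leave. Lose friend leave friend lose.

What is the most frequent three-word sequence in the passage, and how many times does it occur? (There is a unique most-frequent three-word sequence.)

Trigram frequencies (highest first):
  leave leave leave: 8
  leave city leave: 2
  leave leave friend: 2
  leave friend leave: 2
  friend leave friend: 2
  leave leave city: 1
  … (12 more, each ≤ 1)

"leave leave leave", 8 times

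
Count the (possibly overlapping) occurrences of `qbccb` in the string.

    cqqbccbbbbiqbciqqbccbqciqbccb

3

Sliding a length-5 window over the 29 characters (25 positions):
  position 3–7: qbccb
  position 17–21: qbccb
  position 25–29: qbccb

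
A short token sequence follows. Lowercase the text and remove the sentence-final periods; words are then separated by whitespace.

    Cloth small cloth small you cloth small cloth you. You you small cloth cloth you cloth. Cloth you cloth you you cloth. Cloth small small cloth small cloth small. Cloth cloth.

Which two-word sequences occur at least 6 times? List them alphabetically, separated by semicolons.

Bigram counts meeting the condition (at least 6 times):
  cloth small: 6
  small cloth: 6

cloth small; small cloth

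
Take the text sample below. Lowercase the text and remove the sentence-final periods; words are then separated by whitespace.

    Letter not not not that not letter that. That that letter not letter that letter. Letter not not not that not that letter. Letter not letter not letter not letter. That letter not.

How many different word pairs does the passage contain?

9

33 tokens → 32 bigram windows in total.
Repeated bigrams (each contributes count−1 duplicates):
  letter not: 7
  not letter: 5
  not not: 4
  that letter: 4
  letter that: 3
  not that: 3
  letter letter: 2
  that not: 2
  … (1 more repeated)
23 duplicate windows → 32 − 23 = 9 distinct.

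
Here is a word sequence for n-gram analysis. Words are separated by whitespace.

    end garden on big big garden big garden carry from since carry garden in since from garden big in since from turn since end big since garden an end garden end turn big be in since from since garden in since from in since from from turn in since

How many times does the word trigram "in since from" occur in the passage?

5

Scanning the 47 overlapping trigram windows for "in since from":
  position 14–16: in since from
  position 19–21: in since from
  position 35–37: in since from
  position 40–42: in since from
  position 43–45: in since from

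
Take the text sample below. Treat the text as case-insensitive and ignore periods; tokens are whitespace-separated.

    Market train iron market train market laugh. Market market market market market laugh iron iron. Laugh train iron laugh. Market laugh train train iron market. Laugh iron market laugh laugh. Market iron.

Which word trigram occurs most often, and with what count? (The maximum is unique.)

"market market market", 3 times

Trigram frequencies (highest first):
  market market market: 3
  train iron market: 2
  market laugh iron: 2
  iron market laugh: 2
  market train iron: 1
  iron market train: 1
  … (19 more, each ≤ 1)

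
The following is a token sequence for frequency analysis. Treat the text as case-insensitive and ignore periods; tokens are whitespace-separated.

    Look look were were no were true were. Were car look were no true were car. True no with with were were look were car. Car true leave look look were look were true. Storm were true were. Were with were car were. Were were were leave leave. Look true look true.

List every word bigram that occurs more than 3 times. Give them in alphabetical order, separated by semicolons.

look were; were car; were were

Bigram counts meeting the condition (more than 3 times):
  look were: 5
  were car: 4
  were were: 7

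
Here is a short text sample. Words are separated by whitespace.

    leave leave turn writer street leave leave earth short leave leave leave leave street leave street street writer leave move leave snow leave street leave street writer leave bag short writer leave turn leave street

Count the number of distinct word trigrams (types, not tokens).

35 tokens → 33 trigram windows in total.
Repeated trigrams (each contributes count−1 duplicates):
  leave leave leave: 2
  leave street leave: 2
  street leave street: 2
  street writer leave: 2
4 duplicate windows → 33 − 4 = 29 distinct.

29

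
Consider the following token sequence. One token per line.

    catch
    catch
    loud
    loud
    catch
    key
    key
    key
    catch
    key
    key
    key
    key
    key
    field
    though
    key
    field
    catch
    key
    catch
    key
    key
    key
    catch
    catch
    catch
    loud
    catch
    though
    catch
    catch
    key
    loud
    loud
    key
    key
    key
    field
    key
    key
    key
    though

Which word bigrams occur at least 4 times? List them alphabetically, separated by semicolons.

catch catch; catch key; key key

Bigram counts meeting the condition (at least 4 times):
  catch catch: 4
  catch key: 5
  key key: 12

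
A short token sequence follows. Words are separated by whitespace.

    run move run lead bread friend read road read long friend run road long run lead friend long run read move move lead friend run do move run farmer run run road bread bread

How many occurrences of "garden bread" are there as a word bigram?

0

Scanning the 33 overlapping bigram windows for "garden bread":
  (none found)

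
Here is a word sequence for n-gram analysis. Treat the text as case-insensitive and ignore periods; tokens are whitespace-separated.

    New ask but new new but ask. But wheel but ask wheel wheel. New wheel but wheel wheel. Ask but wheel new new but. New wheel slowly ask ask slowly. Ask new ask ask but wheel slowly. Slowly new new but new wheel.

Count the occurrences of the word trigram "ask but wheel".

3

Scanning the 41 overlapping trigram windows for "ask but wheel":
  position 7–9: ask but wheel
  position 19–21: ask but wheel
  position 34–36: ask but wheel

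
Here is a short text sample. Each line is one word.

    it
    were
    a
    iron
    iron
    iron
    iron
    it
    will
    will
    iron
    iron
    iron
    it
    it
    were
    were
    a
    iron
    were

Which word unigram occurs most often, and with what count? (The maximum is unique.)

Unigram frequencies (highest first):
  iron: 8
  it: 4
  were: 4
  a: 2
  will: 2

"iron", 8 times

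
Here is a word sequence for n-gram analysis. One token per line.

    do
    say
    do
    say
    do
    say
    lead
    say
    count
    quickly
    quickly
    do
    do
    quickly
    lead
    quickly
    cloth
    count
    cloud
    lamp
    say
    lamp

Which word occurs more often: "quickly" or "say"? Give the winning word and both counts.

"quickly": 4 occurrences
"say": 5 occurrences

"say" (5 vs 4)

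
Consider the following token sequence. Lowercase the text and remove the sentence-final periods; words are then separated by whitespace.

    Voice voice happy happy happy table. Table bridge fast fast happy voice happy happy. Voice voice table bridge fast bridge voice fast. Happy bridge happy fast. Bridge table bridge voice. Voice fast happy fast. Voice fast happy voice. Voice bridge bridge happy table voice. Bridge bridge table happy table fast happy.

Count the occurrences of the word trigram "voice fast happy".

Scanning the 49 overlapping trigram windows for "voice fast happy":
  position 21–23: voice fast happy
  position 31–33: voice fast happy
  position 35–37: voice fast happy

3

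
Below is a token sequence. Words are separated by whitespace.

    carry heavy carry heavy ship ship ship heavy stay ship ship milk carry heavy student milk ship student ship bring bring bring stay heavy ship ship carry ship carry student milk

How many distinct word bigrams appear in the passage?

21

31 tokens → 30 bigram windows in total.
Repeated bigrams (each contributes count−1 duplicates):
  ship ship: 4
  carry heavy: 3
  bring bring: 2
  heavy ship: 2
  ship carry: 2
  student milk: 2
9 duplicate windows → 30 − 9 = 21 distinct.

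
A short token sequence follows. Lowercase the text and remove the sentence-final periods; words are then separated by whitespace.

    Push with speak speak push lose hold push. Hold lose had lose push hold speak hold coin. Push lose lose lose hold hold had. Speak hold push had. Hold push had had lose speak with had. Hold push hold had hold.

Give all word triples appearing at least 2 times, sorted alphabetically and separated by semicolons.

Trigram counts meeting the condition (at least 2 times):
  had hold push: 2
  hold push had: 2
  hold push hold: 2

had hold push; hold push had; hold push hold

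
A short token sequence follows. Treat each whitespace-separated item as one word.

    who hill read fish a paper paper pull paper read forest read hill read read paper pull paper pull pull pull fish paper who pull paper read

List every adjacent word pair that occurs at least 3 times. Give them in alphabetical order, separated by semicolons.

paper pull; pull paper

Bigram counts meeting the condition (at least 3 times):
  paper pull: 3
  pull paper: 3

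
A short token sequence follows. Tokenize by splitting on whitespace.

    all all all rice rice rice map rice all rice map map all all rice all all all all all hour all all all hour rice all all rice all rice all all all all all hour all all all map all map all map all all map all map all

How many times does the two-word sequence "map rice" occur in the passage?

Scanning the 50 overlapping bigram windows for "map rice":
  position 7–8: map rice

1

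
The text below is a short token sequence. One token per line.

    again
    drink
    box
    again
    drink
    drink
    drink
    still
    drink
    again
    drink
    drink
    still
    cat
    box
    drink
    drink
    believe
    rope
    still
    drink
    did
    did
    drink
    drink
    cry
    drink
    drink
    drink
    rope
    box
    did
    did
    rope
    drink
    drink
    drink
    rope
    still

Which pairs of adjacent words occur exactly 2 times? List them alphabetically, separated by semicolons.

Bigram counts meeting the condition (exactly 2 times):
  did did: 2
  drink rope: 2
  drink still: 2
  rope still: 2
  still drink: 2

did did; drink rope; drink still; rope still; still drink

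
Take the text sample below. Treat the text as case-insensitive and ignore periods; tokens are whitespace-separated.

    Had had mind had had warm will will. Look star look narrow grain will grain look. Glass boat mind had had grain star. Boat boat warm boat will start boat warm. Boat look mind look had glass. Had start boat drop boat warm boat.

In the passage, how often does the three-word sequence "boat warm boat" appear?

3

Scanning the 42 overlapping trigram windows for "boat warm boat":
  position 25–27: boat warm boat
  position 30–32: boat warm boat
  position 42–44: boat warm boat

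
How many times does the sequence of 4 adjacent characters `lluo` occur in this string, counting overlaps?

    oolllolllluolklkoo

1

Sliding a length-4 window over the 18 characters (15 positions):
  position 9–12: lluo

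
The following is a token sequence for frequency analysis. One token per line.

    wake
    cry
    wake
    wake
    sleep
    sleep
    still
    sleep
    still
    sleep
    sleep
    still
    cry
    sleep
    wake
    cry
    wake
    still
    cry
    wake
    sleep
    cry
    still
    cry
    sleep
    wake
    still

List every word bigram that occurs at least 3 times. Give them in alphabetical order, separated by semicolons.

cry wake; sleep still; still cry

Bigram counts meeting the condition (at least 3 times):
  cry wake: 3
  sleep still: 3
  still cry: 3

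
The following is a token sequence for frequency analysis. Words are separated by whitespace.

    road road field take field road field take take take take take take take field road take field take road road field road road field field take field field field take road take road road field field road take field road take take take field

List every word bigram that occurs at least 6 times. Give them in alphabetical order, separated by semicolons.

Bigram counts meeting the condition (at least 6 times):
  take field: 6
  take take: 8

take field; take take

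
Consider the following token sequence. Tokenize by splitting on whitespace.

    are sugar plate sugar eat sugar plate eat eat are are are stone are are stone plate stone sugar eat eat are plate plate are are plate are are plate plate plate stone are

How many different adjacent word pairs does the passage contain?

17

34 tokens → 33 bigram windows in total.
Repeated bigrams (each contributes count−1 duplicates):
  are are: 5
  are plate: 3
  plate plate: 3
  are stone: 2
  eat are: 2
  eat eat: 2
  plate are: 2
  plate stone: 2
  … (3 more repeated)
16 duplicate windows → 33 − 16 = 17 distinct.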